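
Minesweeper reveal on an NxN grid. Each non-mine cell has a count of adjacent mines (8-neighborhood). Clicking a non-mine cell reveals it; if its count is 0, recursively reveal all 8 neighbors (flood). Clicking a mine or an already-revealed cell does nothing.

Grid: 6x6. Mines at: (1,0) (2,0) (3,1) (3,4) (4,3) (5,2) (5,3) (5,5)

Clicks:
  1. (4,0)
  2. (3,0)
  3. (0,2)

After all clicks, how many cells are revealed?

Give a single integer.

Answer: 17

Derivation:
Click 1 (4,0) count=1: revealed 1 new [(4,0)] -> total=1
Click 2 (3,0) count=2: revealed 1 new [(3,0)] -> total=2
Click 3 (0,2) count=0: revealed 15 new [(0,1) (0,2) (0,3) (0,4) (0,5) (1,1) (1,2) (1,3) (1,4) (1,5) (2,1) (2,2) (2,3) (2,4) (2,5)] -> total=17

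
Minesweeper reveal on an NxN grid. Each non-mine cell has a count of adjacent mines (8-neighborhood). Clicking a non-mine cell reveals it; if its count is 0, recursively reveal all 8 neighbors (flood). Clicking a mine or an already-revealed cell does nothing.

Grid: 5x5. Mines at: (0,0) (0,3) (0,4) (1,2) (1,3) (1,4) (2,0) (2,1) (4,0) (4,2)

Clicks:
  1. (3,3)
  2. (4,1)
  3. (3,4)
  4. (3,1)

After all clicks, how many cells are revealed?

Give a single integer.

Click 1 (3,3) count=1: revealed 1 new [(3,3)] -> total=1
Click 2 (4,1) count=2: revealed 1 new [(4,1)] -> total=2
Click 3 (3,4) count=0: revealed 5 new [(2,3) (2,4) (3,4) (4,3) (4,4)] -> total=7
Click 4 (3,1) count=4: revealed 1 new [(3,1)] -> total=8

Answer: 8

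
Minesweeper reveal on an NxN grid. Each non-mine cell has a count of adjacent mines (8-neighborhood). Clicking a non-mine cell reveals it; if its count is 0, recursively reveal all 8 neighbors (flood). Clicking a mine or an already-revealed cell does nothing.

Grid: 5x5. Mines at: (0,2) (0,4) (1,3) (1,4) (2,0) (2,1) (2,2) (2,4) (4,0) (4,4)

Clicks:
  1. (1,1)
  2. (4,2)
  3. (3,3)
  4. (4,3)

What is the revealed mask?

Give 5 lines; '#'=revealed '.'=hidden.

Click 1 (1,1) count=4: revealed 1 new [(1,1)] -> total=1
Click 2 (4,2) count=0: revealed 6 new [(3,1) (3,2) (3,3) (4,1) (4,2) (4,3)] -> total=7
Click 3 (3,3) count=3: revealed 0 new [(none)] -> total=7
Click 4 (4,3) count=1: revealed 0 new [(none)] -> total=7

Answer: .....
.#...
.....
.###.
.###.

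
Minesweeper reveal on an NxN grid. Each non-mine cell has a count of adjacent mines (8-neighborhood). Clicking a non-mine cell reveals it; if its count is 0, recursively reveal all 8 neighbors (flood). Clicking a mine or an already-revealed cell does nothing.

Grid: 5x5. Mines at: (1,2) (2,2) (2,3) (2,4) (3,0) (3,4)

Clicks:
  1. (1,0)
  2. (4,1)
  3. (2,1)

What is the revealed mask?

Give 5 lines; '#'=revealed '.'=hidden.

Click 1 (1,0) count=0: revealed 6 new [(0,0) (0,1) (1,0) (1,1) (2,0) (2,1)] -> total=6
Click 2 (4,1) count=1: revealed 1 new [(4,1)] -> total=7
Click 3 (2,1) count=3: revealed 0 new [(none)] -> total=7

Answer: ##...
##...
##...
.....
.#...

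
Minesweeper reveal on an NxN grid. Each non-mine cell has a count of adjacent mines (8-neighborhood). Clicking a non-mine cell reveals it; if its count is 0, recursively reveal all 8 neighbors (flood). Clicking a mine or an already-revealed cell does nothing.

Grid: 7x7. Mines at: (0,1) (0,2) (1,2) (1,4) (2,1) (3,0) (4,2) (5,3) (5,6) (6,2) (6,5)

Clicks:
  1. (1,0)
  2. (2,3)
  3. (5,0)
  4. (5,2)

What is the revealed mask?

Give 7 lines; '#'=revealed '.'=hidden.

Answer: .......
#......
...#...
.......
##.....
###....
##.....

Derivation:
Click 1 (1,0) count=2: revealed 1 new [(1,0)] -> total=1
Click 2 (2,3) count=2: revealed 1 new [(2,3)] -> total=2
Click 3 (5,0) count=0: revealed 6 new [(4,0) (4,1) (5,0) (5,1) (6,0) (6,1)] -> total=8
Click 4 (5,2) count=3: revealed 1 new [(5,2)] -> total=9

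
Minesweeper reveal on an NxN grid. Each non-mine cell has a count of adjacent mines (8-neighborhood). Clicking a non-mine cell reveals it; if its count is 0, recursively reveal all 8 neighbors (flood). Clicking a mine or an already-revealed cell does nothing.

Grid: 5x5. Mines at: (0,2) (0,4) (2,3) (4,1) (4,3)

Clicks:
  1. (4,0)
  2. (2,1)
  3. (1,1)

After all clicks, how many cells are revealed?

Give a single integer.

Click 1 (4,0) count=1: revealed 1 new [(4,0)] -> total=1
Click 2 (2,1) count=0: revealed 11 new [(0,0) (0,1) (1,0) (1,1) (1,2) (2,0) (2,1) (2,2) (3,0) (3,1) (3,2)] -> total=12
Click 3 (1,1) count=1: revealed 0 new [(none)] -> total=12

Answer: 12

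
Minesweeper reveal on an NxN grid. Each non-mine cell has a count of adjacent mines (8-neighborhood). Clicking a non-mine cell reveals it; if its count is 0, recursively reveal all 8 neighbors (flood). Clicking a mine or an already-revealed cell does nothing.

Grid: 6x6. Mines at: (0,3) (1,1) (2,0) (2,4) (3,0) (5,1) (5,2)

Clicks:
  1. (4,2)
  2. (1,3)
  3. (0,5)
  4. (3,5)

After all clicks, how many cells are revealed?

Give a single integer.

Answer: 7

Derivation:
Click 1 (4,2) count=2: revealed 1 new [(4,2)] -> total=1
Click 2 (1,3) count=2: revealed 1 new [(1,3)] -> total=2
Click 3 (0,5) count=0: revealed 4 new [(0,4) (0,5) (1,4) (1,5)] -> total=6
Click 4 (3,5) count=1: revealed 1 new [(3,5)] -> total=7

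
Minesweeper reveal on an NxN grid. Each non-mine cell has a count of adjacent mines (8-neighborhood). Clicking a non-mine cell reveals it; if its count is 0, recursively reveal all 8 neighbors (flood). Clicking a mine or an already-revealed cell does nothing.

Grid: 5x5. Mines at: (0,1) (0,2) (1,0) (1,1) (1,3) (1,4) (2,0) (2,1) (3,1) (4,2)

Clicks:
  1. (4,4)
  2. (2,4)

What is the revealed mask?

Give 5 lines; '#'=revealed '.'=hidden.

Answer: .....
.....
...##
...##
...##

Derivation:
Click 1 (4,4) count=0: revealed 6 new [(2,3) (2,4) (3,3) (3,4) (4,3) (4,4)] -> total=6
Click 2 (2,4) count=2: revealed 0 new [(none)] -> total=6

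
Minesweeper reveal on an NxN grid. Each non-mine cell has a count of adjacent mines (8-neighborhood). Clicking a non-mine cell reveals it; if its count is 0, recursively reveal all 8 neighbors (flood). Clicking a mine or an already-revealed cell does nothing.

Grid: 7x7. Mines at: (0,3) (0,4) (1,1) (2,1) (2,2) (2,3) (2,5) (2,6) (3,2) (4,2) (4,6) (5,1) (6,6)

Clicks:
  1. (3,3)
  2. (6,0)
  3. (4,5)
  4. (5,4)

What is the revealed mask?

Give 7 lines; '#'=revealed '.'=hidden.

Click 1 (3,3) count=4: revealed 1 new [(3,3)] -> total=1
Click 2 (6,0) count=1: revealed 1 new [(6,0)] -> total=2
Click 3 (4,5) count=1: revealed 1 new [(4,5)] -> total=3
Click 4 (5,4) count=0: revealed 12 new [(3,4) (3,5) (4,3) (4,4) (5,2) (5,3) (5,4) (5,5) (6,2) (6,3) (6,4) (6,5)] -> total=15

Answer: .......
.......
.......
...###.
...###.
..####.
#.####.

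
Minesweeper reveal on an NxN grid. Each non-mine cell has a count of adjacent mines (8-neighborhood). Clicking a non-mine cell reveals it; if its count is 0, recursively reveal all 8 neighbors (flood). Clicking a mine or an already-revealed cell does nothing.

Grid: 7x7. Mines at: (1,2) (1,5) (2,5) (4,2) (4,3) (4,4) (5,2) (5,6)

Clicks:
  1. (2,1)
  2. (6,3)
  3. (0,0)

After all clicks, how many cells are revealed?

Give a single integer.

Click 1 (2,1) count=1: revealed 1 new [(2,1)] -> total=1
Click 2 (6,3) count=1: revealed 1 new [(6,3)] -> total=2
Click 3 (0,0) count=0: revealed 13 new [(0,0) (0,1) (1,0) (1,1) (2,0) (3,0) (3,1) (4,0) (4,1) (5,0) (5,1) (6,0) (6,1)] -> total=15

Answer: 15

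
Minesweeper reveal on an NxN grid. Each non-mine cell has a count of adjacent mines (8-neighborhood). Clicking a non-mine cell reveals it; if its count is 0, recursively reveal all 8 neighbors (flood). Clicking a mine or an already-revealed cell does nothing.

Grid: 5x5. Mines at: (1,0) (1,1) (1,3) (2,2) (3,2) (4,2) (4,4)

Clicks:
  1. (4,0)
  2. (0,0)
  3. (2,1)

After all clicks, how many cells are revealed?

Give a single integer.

Click 1 (4,0) count=0: revealed 6 new [(2,0) (2,1) (3,0) (3,1) (4,0) (4,1)] -> total=6
Click 2 (0,0) count=2: revealed 1 new [(0,0)] -> total=7
Click 3 (2,1) count=4: revealed 0 new [(none)] -> total=7

Answer: 7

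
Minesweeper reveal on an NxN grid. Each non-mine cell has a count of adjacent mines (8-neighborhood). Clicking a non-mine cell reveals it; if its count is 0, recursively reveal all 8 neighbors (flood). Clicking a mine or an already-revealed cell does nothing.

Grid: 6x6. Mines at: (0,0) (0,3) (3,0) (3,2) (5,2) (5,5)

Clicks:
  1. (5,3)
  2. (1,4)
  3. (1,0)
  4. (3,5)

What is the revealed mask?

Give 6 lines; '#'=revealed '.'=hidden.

Answer: ....##
#..###
...###
...###
...###
...#..

Derivation:
Click 1 (5,3) count=1: revealed 1 new [(5,3)] -> total=1
Click 2 (1,4) count=1: revealed 1 new [(1,4)] -> total=2
Click 3 (1,0) count=1: revealed 1 new [(1,0)] -> total=3
Click 4 (3,5) count=0: revealed 13 new [(0,4) (0,5) (1,3) (1,5) (2,3) (2,4) (2,5) (3,3) (3,4) (3,5) (4,3) (4,4) (4,5)] -> total=16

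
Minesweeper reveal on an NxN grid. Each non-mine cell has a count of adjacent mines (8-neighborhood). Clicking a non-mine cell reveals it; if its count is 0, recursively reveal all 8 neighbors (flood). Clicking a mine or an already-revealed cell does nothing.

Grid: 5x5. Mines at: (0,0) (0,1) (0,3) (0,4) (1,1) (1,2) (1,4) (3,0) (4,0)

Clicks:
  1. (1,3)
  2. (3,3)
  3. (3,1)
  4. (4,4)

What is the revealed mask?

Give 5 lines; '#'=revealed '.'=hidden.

Click 1 (1,3) count=4: revealed 1 new [(1,3)] -> total=1
Click 2 (3,3) count=0: revealed 12 new [(2,1) (2,2) (2,3) (2,4) (3,1) (3,2) (3,3) (3,4) (4,1) (4,2) (4,3) (4,4)] -> total=13
Click 3 (3,1) count=2: revealed 0 new [(none)] -> total=13
Click 4 (4,4) count=0: revealed 0 new [(none)] -> total=13

Answer: .....
...#.
.####
.####
.####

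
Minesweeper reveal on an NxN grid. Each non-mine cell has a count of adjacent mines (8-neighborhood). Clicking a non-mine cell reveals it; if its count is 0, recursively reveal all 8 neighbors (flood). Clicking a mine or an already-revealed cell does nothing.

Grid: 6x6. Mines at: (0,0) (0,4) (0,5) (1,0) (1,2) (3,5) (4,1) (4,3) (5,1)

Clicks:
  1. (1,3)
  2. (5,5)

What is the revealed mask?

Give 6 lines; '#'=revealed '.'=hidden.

Click 1 (1,3) count=2: revealed 1 new [(1,3)] -> total=1
Click 2 (5,5) count=0: revealed 4 new [(4,4) (4,5) (5,4) (5,5)] -> total=5

Answer: ......
...#..
......
......
....##
....##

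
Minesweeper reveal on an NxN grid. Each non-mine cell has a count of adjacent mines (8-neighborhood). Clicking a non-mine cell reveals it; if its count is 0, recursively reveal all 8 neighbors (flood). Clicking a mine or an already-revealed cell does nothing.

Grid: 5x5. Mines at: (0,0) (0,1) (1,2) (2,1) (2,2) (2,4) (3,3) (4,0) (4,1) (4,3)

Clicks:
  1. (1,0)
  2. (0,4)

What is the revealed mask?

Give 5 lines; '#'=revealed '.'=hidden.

Click 1 (1,0) count=3: revealed 1 new [(1,0)] -> total=1
Click 2 (0,4) count=0: revealed 4 new [(0,3) (0,4) (1,3) (1,4)] -> total=5

Answer: ...##
#..##
.....
.....
.....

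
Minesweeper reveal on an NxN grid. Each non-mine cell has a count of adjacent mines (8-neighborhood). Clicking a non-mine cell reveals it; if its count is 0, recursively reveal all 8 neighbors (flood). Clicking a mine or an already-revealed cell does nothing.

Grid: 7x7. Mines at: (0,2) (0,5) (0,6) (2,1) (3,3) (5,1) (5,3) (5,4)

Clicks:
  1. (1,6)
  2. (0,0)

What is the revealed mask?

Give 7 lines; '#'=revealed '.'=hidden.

Answer: ##.....
##....#
.......
.......
.......
.......
.......

Derivation:
Click 1 (1,6) count=2: revealed 1 new [(1,6)] -> total=1
Click 2 (0,0) count=0: revealed 4 new [(0,0) (0,1) (1,0) (1,1)] -> total=5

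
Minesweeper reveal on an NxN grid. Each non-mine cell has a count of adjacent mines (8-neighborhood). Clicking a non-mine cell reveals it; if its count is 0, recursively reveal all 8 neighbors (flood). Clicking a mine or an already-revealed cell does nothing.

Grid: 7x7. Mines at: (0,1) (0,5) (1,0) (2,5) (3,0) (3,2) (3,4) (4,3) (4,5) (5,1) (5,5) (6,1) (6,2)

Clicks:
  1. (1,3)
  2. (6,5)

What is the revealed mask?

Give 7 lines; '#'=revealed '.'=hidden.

Click 1 (1,3) count=0: revealed 9 new [(0,2) (0,3) (0,4) (1,2) (1,3) (1,4) (2,2) (2,3) (2,4)] -> total=9
Click 2 (6,5) count=1: revealed 1 new [(6,5)] -> total=10

Answer: ..###..
..###..
..###..
.......
.......
.......
.....#.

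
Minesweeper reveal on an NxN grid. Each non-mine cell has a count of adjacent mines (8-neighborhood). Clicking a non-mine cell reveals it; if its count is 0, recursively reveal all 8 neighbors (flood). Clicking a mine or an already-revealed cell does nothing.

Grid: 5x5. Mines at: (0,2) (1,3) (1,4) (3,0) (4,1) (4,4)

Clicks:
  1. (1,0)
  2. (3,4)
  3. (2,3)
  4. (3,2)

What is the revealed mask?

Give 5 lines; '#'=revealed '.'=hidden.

Click 1 (1,0) count=0: revealed 6 new [(0,0) (0,1) (1,0) (1,1) (2,0) (2,1)] -> total=6
Click 2 (3,4) count=1: revealed 1 new [(3,4)] -> total=7
Click 3 (2,3) count=2: revealed 1 new [(2,3)] -> total=8
Click 4 (3,2) count=1: revealed 1 new [(3,2)] -> total=9

Answer: ##...
##...
##.#.
..#.#
.....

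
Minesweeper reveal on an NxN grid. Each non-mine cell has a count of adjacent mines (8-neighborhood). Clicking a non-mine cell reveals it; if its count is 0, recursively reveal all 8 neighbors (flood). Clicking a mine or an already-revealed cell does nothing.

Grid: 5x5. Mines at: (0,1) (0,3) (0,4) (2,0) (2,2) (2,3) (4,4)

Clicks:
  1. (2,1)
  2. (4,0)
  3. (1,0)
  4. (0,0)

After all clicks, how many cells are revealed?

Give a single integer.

Answer: 11

Derivation:
Click 1 (2,1) count=2: revealed 1 new [(2,1)] -> total=1
Click 2 (4,0) count=0: revealed 8 new [(3,0) (3,1) (3,2) (3,3) (4,0) (4,1) (4,2) (4,3)] -> total=9
Click 3 (1,0) count=2: revealed 1 new [(1,0)] -> total=10
Click 4 (0,0) count=1: revealed 1 new [(0,0)] -> total=11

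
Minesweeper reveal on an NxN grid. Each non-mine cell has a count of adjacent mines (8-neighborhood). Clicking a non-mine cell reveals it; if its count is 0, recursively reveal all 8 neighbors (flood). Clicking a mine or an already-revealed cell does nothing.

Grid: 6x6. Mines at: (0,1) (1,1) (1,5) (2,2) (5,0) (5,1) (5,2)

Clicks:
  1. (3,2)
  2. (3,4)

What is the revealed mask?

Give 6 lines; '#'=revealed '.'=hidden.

Click 1 (3,2) count=1: revealed 1 new [(3,2)] -> total=1
Click 2 (3,4) count=0: revealed 12 new [(2,3) (2,4) (2,5) (3,3) (3,4) (3,5) (4,3) (4,4) (4,5) (5,3) (5,4) (5,5)] -> total=13

Answer: ......
......
...###
..####
...###
...###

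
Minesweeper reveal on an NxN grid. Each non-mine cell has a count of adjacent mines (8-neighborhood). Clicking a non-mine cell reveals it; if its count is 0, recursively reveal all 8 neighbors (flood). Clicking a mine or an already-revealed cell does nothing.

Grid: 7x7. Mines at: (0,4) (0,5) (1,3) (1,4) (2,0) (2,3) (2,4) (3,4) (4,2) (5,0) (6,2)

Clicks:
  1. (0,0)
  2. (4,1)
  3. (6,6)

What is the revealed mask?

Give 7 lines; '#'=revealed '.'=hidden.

Click 1 (0,0) count=0: revealed 6 new [(0,0) (0,1) (0,2) (1,0) (1,1) (1,2)] -> total=6
Click 2 (4,1) count=2: revealed 1 new [(4,1)] -> total=7
Click 3 (6,6) count=0: revealed 18 new [(1,5) (1,6) (2,5) (2,6) (3,5) (3,6) (4,3) (4,4) (4,5) (4,6) (5,3) (5,4) (5,5) (5,6) (6,3) (6,4) (6,5) (6,6)] -> total=25

Answer: ###....
###..##
.....##
.....##
.#.####
...####
...####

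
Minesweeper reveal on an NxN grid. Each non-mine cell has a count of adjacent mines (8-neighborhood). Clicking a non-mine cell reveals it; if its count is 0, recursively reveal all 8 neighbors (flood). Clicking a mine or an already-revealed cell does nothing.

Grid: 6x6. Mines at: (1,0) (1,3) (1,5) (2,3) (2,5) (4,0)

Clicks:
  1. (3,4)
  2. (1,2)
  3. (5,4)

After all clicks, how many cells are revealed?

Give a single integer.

Answer: 16

Derivation:
Click 1 (3,4) count=2: revealed 1 new [(3,4)] -> total=1
Click 2 (1,2) count=2: revealed 1 new [(1,2)] -> total=2
Click 3 (5,4) count=0: revealed 14 new [(3,1) (3,2) (3,3) (3,5) (4,1) (4,2) (4,3) (4,4) (4,5) (5,1) (5,2) (5,3) (5,4) (5,5)] -> total=16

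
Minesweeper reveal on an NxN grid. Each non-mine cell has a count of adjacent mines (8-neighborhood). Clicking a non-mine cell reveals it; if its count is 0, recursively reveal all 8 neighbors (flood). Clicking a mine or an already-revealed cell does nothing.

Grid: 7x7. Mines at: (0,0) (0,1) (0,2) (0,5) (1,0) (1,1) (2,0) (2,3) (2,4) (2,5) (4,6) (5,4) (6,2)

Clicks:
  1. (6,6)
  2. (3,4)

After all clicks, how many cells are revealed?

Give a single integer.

Click 1 (6,6) count=0: revealed 4 new [(5,5) (5,6) (6,5) (6,6)] -> total=4
Click 2 (3,4) count=3: revealed 1 new [(3,4)] -> total=5

Answer: 5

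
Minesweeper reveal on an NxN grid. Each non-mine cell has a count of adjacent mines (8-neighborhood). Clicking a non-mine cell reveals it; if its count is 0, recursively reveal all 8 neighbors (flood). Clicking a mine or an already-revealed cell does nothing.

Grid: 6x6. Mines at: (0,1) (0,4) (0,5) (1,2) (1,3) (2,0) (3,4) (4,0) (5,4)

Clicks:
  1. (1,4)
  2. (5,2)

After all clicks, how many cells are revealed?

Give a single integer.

Answer: 13

Derivation:
Click 1 (1,4) count=3: revealed 1 new [(1,4)] -> total=1
Click 2 (5,2) count=0: revealed 12 new [(2,1) (2,2) (2,3) (3,1) (3,2) (3,3) (4,1) (4,2) (4,3) (5,1) (5,2) (5,3)] -> total=13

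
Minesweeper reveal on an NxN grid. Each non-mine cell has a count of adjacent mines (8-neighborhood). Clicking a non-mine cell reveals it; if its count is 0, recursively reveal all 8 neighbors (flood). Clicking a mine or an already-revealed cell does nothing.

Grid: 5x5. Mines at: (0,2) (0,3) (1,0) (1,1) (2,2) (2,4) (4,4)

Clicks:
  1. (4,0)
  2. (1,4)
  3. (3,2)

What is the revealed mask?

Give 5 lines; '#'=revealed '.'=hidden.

Click 1 (4,0) count=0: revealed 10 new [(2,0) (2,1) (3,0) (3,1) (3,2) (3,3) (4,0) (4,1) (4,2) (4,3)] -> total=10
Click 2 (1,4) count=2: revealed 1 new [(1,4)] -> total=11
Click 3 (3,2) count=1: revealed 0 new [(none)] -> total=11

Answer: .....
....#
##...
####.
####.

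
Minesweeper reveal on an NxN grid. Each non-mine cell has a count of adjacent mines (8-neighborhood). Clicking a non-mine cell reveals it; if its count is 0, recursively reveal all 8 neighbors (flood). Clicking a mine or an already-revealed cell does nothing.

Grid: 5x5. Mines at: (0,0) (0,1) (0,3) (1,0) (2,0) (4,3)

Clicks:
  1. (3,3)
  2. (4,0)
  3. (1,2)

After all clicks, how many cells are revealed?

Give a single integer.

Answer: 8

Derivation:
Click 1 (3,3) count=1: revealed 1 new [(3,3)] -> total=1
Click 2 (4,0) count=0: revealed 6 new [(3,0) (3,1) (3,2) (4,0) (4,1) (4,2)] -> total=7
Click 3 (1,2) count=2: revealed 1 new [(1,2)] -> total=8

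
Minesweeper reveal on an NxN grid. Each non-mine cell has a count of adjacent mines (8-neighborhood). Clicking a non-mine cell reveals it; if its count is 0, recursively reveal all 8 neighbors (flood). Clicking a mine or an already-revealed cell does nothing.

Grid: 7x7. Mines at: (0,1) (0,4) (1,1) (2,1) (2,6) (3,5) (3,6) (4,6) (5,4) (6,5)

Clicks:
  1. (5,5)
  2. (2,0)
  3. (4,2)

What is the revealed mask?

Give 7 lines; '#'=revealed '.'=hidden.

Answer: .......
..###..
#.###..
#####..
#####..
####.#.
####...

Derivation:
Click 1 (5,5) count=3: revealed 1 new [(5,5)] -> total=1
Click 2 (2,0) count=2: revealed 1 new [(2,0)] -> total=2
Click 3 (4,2) count=0: revealed 24 new [(1,2) (1,3) (1,4) (2,2) (2,3) (2,4) (3,0) (3,1) (3,2) (3,3) (3,4) (4,0) (4,1) (4,2) (4,3) (4,4) (5,0) (5,1) (5,2) (5,3) (6,0) (6,1) (6,2) (6,3)] -> total=26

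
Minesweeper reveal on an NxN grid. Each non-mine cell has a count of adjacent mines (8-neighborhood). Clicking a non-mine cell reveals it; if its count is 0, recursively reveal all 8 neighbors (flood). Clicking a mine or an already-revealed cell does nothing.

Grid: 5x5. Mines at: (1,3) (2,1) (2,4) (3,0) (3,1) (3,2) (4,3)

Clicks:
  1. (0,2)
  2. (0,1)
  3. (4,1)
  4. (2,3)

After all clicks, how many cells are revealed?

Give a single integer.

Click 1 (0,2) count=1: revealed 1 new [(0,2)] -> total=1
Click 2 (0,1) count=0: revealed 5 new [(0,0) (0,1) (1,0) (1,1) (1,2)] -> total=6
Click 3 (4,1) count=3: revealed 1 new [(4,1)] -> total=7
Click 4 (2,3) count=3: revealed 1 new [(2,3)] -> total=8

Answer: 8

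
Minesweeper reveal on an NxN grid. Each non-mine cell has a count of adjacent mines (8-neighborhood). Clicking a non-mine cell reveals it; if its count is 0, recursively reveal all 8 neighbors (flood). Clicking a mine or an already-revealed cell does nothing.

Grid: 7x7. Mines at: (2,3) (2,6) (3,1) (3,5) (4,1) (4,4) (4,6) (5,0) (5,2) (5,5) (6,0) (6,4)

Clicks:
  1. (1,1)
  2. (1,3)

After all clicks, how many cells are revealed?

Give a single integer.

Answer: 17

Derivation:
Click 1 (1,1) count=0: revealed 17 new [(0,0) (0,1) (0,2) (0,3) (0,4) (0,5) (0,6) (1,0) (1,1) (1,2) (1,3) (1,4) (1,5) (1,6) (2,0) (2,1) (2,2)] -> total=17
Click 2 (1,3) count=1: revealed 0 new [(none)] -> total=17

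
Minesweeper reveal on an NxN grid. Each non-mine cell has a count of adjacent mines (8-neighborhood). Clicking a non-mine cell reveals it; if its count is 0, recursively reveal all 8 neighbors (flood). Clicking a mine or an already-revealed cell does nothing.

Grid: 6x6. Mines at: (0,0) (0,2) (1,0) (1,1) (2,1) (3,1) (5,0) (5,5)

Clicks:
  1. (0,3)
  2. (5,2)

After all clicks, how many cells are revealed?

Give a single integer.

Answer: 24

Derivation:
Click 1 (0,3) count=1: revealed 1 new [(0,3)] -> total=1
Click 2 (5,2) count=0: revealed 23 new [(0,4) (0,5) (1,2) (1,3) (1,4) (1,5) (2,2) (2,3) (2,4) (2,5) (3,2) (3,3) (3,4) (3,5) (4,1) (4,2) (4,3) (4,4) (4,5) (5,1) (5,2) (5,3) (5,4)] -> total=24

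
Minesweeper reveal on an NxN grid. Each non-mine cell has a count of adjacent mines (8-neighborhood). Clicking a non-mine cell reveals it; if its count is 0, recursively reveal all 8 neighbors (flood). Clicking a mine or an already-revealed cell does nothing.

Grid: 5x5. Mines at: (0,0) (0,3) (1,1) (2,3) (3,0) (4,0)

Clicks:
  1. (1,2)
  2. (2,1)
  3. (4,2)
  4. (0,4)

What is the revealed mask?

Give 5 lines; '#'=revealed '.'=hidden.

Click 1 (1,2) count=3: revealed 1 new [(1,2)] -> total=1
Click 2 (2,1) count=2: revealed 1 new [(2,1)] -> total=2
Click 3 (4,2) count=0: revealed 8 new [(3,1) (3,2) (3,3) (3,4) (4,1) (4,2) (4,3) (4,4)] -> total=10
Click 4 (0,4) count=1: revealed 1 new [(0,4)] -> total=11

Answer: ....#
..#..
.#...
.####
.####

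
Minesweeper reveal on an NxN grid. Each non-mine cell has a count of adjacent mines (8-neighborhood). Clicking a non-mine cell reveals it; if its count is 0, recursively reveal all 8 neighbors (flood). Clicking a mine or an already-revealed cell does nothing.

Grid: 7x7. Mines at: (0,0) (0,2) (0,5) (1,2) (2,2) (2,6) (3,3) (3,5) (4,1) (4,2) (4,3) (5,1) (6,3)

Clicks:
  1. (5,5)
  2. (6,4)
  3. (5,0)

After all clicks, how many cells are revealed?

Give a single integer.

Click 1 (5,5) count=0: revealed 9 new [(4,4) (4,5) (4,6) (5,4) (5,5) (5,6) (6,4) (6,5) (6,6)] -> total=9
Click 2 (6,4) count=1: revealed 0 new [(none)] -> total=9
Click 3 (5,0) count=2: revealed 1 new [(5,0)] -> total=10

Answer: 10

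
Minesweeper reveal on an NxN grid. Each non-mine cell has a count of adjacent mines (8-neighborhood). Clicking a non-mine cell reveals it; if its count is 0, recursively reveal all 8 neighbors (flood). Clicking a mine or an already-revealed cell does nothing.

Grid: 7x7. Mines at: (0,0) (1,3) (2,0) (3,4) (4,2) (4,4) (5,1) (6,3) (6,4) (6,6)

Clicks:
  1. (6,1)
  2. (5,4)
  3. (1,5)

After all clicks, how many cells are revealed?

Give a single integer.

Click 1 (6,1) count=1: revealed 1 new [(6,1)] -> total=1
Click 2 (5,4) count=3: revealed 1 new [(5,4)] -> total=2
Click 3 (1,5) count=0: revealed 15 new [(0,4) (0,5) (0,6) (1,4) (1,5) (1,6) (2,4) (2,5) (2,6) (3,5) (3,6) (4,5) (4,6) (5,5) (5,6)] -> total=17

Answer: 17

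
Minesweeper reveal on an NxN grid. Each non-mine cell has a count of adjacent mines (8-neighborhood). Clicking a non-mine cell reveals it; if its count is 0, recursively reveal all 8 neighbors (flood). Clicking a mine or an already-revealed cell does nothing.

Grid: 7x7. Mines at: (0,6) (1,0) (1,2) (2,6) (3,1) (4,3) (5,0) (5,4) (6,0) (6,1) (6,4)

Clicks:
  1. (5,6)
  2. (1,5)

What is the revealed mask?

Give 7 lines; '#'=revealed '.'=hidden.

Answer: .......
.....#.
.......
.....##
.....##
.....##
.....##

Derivation:
Click 1 (5,6) count=0: revealed 8 new [(3,5) (3,6) (4,5) (4,6) (5,5) (5,6) (6,5) (6,6)] -> total=8
Click 2 (1,5) count=2: revealed 1 new [(1,5)] -> total=9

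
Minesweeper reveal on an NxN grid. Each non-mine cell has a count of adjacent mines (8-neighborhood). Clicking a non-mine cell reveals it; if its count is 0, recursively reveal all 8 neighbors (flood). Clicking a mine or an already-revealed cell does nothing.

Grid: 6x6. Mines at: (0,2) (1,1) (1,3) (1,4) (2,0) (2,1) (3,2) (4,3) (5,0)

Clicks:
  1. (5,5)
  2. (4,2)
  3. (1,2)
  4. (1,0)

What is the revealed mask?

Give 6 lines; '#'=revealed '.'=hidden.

Click 1 (5,5) count=0: revealed 8 new [(2,4) (2,5) (3,4) (3,5) (4,4) (4,5) (5,4) (5,5)] -> total=8
Click 2 (4,2) count=2: revealed 1 new [(4,2)] -> total=9
Click 3 (1,2) count=4: revealed 1 new [(1,2)] -> total=10
Click 4 (1,0) count=3: revealed 1 new [(1,0)] -> total=11

Answer: ......
#.#...
....##
....##
..#.##
....##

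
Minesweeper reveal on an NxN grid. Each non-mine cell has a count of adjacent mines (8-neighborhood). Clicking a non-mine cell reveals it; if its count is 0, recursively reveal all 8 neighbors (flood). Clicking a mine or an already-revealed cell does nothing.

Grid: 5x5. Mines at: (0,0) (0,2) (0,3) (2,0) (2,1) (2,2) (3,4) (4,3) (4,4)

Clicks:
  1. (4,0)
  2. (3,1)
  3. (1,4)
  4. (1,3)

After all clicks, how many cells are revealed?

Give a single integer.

Answer: 8

Derivation:
Click 1 (4,0) count=0: revealed 6 new [(3,0) (3,1) (3,2) (4,0) (4,1) (4,2)] -> total=6
Click 2 (3,1) count=3: revealed 0 new [(none)] -> total=6
Click 3 (1,4) count=1: revealed 1 new [(1,4)] -> total=7
Click 4 (1,3) count=3: revealed 1 new [(1,3)] -> total=8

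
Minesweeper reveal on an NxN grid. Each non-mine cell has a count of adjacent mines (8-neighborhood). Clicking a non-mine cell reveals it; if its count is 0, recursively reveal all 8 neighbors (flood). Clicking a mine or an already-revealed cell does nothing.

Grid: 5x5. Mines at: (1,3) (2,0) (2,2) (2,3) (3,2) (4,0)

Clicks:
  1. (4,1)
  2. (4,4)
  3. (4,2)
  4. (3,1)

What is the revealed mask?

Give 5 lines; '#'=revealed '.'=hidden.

Answer: .....
.....
.....
.#.##
.####

Derivation:
Click 1 (4,1) count=2: revealed 1 new [(4,1)] -> total=1
Click 2 (4,4) count=0: revealed 4 new [(3,3) (3,4) (4,3) (4,4)] -> total=5
Click 3 (4,2) count=1: revealed 1 new [(4,2)] -> total=6
Click 4 (3,1) count=4: revealed 1 new [(3,1)] -> total=7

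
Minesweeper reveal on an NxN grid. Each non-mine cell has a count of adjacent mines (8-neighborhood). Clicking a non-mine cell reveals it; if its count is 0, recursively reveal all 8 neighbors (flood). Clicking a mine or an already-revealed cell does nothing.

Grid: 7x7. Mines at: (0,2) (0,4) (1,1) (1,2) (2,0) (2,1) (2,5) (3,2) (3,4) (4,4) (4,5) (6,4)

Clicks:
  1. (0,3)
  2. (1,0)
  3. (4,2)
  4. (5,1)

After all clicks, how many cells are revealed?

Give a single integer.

Answer: 16

Derivation:
Click 1 (0,3) count=3: revealed 1 new [(0,3)] -> total=1
Click 2 (1,0) count=3: revealed 1 new [(1,0)] -> total=2
Click 3 (4,2) count=1: revealed 1 new [(4,2)] -> total=3
Click 4 (5,1) count=0: revealed 13 new [(3,0) (3,1) (4,0) (4,1) (4,3) (5,0) (5,1) (5,2) (5,3) (6,0) (6,1) (6,2) (6,3)] -> total=16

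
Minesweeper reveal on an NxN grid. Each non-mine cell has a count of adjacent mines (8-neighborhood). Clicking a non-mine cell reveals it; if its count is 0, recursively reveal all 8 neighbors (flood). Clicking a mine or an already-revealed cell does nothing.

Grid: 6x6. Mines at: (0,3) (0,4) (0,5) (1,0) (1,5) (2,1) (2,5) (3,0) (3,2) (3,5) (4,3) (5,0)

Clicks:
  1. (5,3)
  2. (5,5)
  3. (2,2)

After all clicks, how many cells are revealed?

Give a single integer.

Click 1 (5,3) count=1: revealed 1 new [(5,3)] -> total=1
Click 2 (5,5) count=0: revealed 4 new [(4,4) (4,5) (5,4) (5,5)] -> total=5
Click 3 (2,2) count=2: revealed 1 new [(2,2)] -> total=6

Answer: 6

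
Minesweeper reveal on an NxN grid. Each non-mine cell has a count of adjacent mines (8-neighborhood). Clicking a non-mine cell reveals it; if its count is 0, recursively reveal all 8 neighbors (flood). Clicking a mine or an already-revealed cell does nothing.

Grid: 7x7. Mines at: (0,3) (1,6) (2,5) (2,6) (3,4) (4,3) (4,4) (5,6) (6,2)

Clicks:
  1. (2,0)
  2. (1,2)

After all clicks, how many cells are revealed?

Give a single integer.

Answer: 23

Derivation:
Click 1 (2,0) count=0: revealed 23 new [(0,0) (0,1) (0,2) (1,0) (1,1) (1,2) (1,3) (2,0) (2,1) (2,2) (2,3) (3,0) (3,1) (3,2) (3,3) (4,0) (4,1) (4,2) (5,0) (5,1) (5,2) (6,0) (6,1)] -> total=23
Click 2 (1,2) count=1: revealed 0 new [(none)] -> total=23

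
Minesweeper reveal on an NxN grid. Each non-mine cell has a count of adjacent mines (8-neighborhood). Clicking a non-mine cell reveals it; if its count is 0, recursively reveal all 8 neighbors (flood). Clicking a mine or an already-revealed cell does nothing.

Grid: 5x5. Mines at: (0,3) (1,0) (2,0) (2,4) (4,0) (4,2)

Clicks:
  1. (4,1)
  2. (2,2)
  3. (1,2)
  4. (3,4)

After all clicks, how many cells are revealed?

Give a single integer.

Click 1 (4,1) count=2: revealed 1 new [(4,1)] -> total=1
Click 2 (2,2) count=0: revealed 9 new [(1,1) (1,2) (1,3) (2,1) (2,2) (2,3) (3,1) (3,2) (3,3)] -> total=10
Click 3 (1,2) count=1: revealed 0 new [(none)] -> total=10
Click 4 (3,4) count=1: revealed 1 new [(3,4)] -> total=11

Answer: 11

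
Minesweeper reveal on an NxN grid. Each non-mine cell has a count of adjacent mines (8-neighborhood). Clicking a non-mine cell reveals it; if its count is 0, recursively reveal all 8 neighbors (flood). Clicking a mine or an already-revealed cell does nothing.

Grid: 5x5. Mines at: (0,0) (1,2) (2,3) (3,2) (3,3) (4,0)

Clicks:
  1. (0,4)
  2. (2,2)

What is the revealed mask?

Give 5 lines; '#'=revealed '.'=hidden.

Answer: ...##
...##
..#..
.....
.....

Derivation:
Click 1 (0,4) count=0: revealed 4 new [(0,3) (0,4) (1,3) (1,4)] -> total=4
Click 2 (2,2) count=4: revealed 1 new [(2,2)] -> total=5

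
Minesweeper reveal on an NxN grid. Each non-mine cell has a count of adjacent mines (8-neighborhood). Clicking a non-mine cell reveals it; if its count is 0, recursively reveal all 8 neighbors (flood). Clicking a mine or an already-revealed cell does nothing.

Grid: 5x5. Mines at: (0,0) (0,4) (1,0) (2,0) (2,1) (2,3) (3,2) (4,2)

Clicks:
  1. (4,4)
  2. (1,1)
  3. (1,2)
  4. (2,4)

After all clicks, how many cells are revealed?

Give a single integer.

Click 1 (4,4) count=0: revealed 4 new [(3,3) (3,4) (4,3) (4,4)] -> total=4
Click 2 (1,1) count=4: revealed 1 new [(1,1)] -> total=5
Click 3 (1,2) count=2: revealed 1 new [(1,2)] -> total=6
Click 4 (2,4) count=1: revealed 1 new [(2,4)] -> total=7

Answer: 7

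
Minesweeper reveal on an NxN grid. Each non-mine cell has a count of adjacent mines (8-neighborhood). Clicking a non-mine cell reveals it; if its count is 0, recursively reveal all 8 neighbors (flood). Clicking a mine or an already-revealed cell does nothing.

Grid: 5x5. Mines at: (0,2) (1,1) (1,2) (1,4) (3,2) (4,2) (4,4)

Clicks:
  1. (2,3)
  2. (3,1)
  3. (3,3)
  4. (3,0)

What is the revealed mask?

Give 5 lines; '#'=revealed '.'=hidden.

Click 1 (2,3) count=3: revealed 1 new [(2,3)] -> total=1
Click 2 (3,1) count=2: revealed 1 new [(3,1)] -> total=2
Click 3 (3,3) count=3: revealed 1 new [(3,3)] -> total=3
Click 4 (3,0) count=0: revealed 5 new [(2,0) (2,1) (3,0) (4,0) (4,1)] -> total=8

Answer: .....
.....
##.#.
##.#.
##...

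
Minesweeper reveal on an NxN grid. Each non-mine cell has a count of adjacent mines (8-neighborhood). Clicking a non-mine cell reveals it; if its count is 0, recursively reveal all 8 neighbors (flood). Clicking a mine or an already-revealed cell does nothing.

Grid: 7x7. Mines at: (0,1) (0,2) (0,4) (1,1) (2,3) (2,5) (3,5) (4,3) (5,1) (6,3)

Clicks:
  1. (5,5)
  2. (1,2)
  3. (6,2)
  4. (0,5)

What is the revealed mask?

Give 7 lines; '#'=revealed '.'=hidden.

Answer: .....#.
..#....
.......
.......
....###
....###
..#.###

Derivation:
Click 1 (5,5) count=0: revealed 9 new [(4,4) (4,5) (4,6) (5,4) (5,5) (5,6) (6,4) (6,5) (6,6)] -> total=9
Click 2 (1,2) count=4: revealed 1 new [(1,2)] -> total=10
Click 3 (6,2) count=2: revealed 1 new [(6,2)] -> total=11
Click 4 (0,5) count=1: revealed 1 new [(0,5)] -> total=12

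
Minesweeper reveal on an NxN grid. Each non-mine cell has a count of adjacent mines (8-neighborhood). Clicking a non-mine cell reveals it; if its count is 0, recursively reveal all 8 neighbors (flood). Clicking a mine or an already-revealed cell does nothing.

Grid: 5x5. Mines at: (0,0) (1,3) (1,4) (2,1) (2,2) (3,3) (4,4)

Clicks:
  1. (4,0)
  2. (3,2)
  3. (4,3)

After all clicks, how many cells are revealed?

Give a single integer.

Answer: 7

Derivation:
Click 1 (4,0) count=0: revealed 6 new [(3,0) (3,1) (3,2) (4,0) (4,1) (4,2)] -> total=6
Click 2 (3,2) count=3: revealed 0 new [(none)] -> total=6
Click 3 (4,3) count=2: revealed 1 new [(4,3)] -> total=7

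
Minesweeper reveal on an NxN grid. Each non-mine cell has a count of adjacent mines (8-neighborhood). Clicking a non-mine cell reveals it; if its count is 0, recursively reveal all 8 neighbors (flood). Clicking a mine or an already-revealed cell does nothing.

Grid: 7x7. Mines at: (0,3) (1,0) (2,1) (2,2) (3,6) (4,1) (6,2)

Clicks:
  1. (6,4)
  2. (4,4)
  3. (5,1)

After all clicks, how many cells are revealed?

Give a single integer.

Answer: 30

Derivation:
Click 1 (6,4) count=0: revealed 29 new [(0,4) (0,5) (0,6) (1,3) (1,4) (1,5) (1,6) (2,3) (2,4) (2,5) (2,6) (3,2) (3,3) (3,4) (3,5) (4,2) (4,3) (4,4) (4,5) (4,6) (5,2) (5,3) (5,4) (5,5) (5,6) (6,3) (6,4) (6,5) (6,6)] -> total=29
Click 2 (4,4) count=0: revealed 0 new [(none)] -> total=29
Click 3 (5,1) count=2: revealed 1 new [(5,1)] -> total=30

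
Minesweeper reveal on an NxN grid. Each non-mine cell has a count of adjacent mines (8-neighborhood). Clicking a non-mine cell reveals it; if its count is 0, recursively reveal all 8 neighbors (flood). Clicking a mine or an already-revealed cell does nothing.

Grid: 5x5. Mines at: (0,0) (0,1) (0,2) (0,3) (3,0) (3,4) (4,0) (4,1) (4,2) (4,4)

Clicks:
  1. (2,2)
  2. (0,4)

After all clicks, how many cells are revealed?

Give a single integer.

Click 1 (2,2) count=0: revealed 9 new [(1,1) (1,2) (1,3) (2,1) (2,2) (2,3) (3,1) (3,2) (3,3)] -> total=9
Click 2 (0,4) count=1: revealed 1 new [(0,4)] -> total=10

Answer: 10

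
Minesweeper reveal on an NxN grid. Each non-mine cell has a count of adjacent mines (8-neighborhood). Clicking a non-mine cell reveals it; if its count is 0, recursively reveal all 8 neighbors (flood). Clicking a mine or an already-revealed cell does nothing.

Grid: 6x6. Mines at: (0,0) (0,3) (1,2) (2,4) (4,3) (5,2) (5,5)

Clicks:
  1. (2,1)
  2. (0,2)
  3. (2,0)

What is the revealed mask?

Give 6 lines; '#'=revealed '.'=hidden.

Answer: ..#...
##....
###...
###...
###...
##....

Derivation:
Click 1 (2,1) count=1: revealed 1 new [(2,1)] -> total=1
Click 2 (0,2) count=2: revealed 1 new [(0,2)] -> total=2
Click 3 (2,0) count=0: revealed 12 new [(1,0) (1,1) (2,0) (2,2) (3,0) (3,1) (3,2) (4,0) (4,1) (4,2) (5,0) (5,1)] -> total=14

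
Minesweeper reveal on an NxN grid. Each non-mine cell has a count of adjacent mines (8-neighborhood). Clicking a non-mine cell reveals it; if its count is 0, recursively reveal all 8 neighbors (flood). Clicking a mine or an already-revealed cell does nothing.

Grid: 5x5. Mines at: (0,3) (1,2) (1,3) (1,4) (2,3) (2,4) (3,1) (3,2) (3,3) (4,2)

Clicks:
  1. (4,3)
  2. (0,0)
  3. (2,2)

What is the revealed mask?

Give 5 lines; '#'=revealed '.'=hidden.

Click 1 (4,3) count=3: revealed 1 new [(4,3)] -> total=1
Click 2 (0,0) count=0: revealed 6 new [(0,0) (0,1) (1,0) (1,1) (2,0) (2,1)] -> total=7
Click 3 (2,2) count=6: revealed 1 new [(2,2)] -> total=8

Answer: ##...
##...
###..
.....
...#.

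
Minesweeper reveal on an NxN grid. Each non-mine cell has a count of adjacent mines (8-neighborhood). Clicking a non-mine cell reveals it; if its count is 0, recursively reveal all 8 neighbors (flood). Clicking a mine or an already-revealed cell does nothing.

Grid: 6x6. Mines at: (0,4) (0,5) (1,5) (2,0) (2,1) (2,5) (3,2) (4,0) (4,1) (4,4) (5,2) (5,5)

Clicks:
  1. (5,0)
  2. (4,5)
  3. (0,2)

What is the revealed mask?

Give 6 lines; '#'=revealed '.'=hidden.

Answer: ####..
####..
......
......
.....#
#.....

Derivation:
Click 1 (5,0) count=2: revealed 1 new [(5,0)] -> total=1
Click 2 (4,5) count=2: revealed 1 new [(4,5)] -> total=2
Click 3 (0,2) count=0: revealed 8 new [(0,0) (0,1) (0,2) (0,3) (1,0) (1,1) (1,2) (1,3)] -> total=10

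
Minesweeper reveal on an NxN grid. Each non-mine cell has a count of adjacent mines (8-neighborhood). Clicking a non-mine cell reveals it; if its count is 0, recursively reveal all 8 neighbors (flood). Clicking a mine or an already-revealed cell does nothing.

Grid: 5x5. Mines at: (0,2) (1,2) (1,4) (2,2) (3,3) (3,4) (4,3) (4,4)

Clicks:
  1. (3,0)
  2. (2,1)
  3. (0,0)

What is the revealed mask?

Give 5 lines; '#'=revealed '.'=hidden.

Answer: ##...
##...
##...
###..
###..

Derivation:
Click 1 (3,0) count=0: revealed 12 new [(0,0) (0,1) (1,0) (1,1) (2,0) (2,1) (3,0) (3,1) (3,2) (4,0) (4,1) (4,2)] -> total=12
Click 2 (2,1) count=2: revealed 0 new [(none)] -> total=12
Click 3 (0,0) count=0: revealed 0 new [(none)] -> total=12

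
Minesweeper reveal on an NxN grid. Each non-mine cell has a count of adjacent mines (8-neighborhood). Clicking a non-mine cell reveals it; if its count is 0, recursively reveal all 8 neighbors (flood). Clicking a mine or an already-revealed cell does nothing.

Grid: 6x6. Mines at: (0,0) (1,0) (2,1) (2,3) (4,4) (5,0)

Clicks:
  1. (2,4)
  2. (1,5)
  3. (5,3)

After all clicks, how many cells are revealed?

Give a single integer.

Click 1 (2,4) count=1: revealed 1 new [(2,4)] -> total=1
Click 2 (1,5) count=0: revealed 13 new [(0,1) (0,2) (0,3) (0,4) (0,5) (1,1) (1,2) (1,3) (1,4) (1,5) (2,5) (3,4) (3,5)] -> total=14
Click 3 (5,3) count=1: revealed 1 new [(5,3)] -> total=15

Answer: 15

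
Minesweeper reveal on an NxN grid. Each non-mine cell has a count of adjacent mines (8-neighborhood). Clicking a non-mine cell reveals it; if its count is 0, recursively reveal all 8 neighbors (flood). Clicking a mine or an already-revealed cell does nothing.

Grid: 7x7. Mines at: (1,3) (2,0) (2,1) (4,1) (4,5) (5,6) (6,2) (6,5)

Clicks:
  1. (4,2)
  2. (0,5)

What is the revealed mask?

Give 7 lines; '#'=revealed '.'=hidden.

Answer: ....###
....###
....###
....###
..#....
.......
.......

Derivation:
Click 1 (4,2) count=1: revealed 1 new [(4,2)] -> total=1
Click 2 (0,5) count=0: revealed 12 new [(0,4) (0,5) (0,6) (1,4) (1,5) (1,6) (2,4) (2,5) (2,6) (3,4) (3,5) (3,6)] -> total=13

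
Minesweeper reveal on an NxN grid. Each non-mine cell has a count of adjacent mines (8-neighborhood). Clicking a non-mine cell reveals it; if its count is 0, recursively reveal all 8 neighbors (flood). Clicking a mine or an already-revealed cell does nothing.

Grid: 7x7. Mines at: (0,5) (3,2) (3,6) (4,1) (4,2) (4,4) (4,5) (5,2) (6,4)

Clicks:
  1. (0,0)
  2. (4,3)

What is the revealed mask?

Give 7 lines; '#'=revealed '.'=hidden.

Answer: #####..
######.
######.
##.###.
...#...
.......
.......

Derivation:
Click 1 (0,0) count=0: revealed 22 new [(0,0) (0,1) (0,2) (0,3) (0,4) (1,0) (1,1) (1,2) (1,3) (1,4) (1,5) (2,0) (2,1) (2,2) (2,3) (2,4) (2,5) (3,0) (3,1) (3,3) (3,4) (3,5)] -> total=22
Click 2 (4,3) count=4: revealed 1 new [(4,3)] -> total=23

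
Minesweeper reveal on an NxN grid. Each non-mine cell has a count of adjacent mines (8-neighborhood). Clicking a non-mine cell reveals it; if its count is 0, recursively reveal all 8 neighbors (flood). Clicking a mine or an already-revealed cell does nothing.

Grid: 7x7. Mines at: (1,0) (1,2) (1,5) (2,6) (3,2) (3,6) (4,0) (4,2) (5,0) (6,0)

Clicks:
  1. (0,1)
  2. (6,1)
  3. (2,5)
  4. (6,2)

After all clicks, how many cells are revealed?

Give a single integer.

Answer: 23

Derivation:
Click 1 (0,1) count=2: revealed 1 new [(0,1)] -> total=1
Click 2 (6,1) count=2: revealed 1 new [(6,1)] -> total=2
Click 3 (2,5) count=3: revealed 1 new [(2,5)] -> total=3
Click 4 (6,2) count=0: revealed 20 new [(2,3) (2,4) (3,3) (3,4) (3,5) (4,3) (4,4) (4,5) (4,6) (5,1) (5,2) (5,3) (5,4) (5,5) (5,6) (6,2) (6,3) (6,4) (6,5) (6,6)] -> total=23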